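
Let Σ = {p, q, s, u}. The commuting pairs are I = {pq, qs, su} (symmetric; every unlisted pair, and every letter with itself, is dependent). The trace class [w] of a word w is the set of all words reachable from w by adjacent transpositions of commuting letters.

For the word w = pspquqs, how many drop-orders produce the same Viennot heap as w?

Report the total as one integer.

13

0(p) covers ∅
1(s) covers 0:p
2(p) covers 1:s
3(q) covers ∅
4(u) covers 2:p, 3:q
5(q) covers 4:u
6(s) covers 2:p
floor of heap: 0:p, 3:q
completions by unplaced set U, small U first (add the entries for U minus each lowest piece of U):
  |U|=1: {5}:1  {6}:1
  |U|=2: {4,5}:1  {5,6}:2
  |U|=3: {3,4,5}:1  {4,5,6}:3
  |U|=4: {2,4,5,6}:3  {3,4,5,6}:4
  |U|=5: {1,2,4,5,6}:3  {2,3,4,5,6}:7
  start at 0(p): 10
  start at 3(q): 3
sum over floor = 13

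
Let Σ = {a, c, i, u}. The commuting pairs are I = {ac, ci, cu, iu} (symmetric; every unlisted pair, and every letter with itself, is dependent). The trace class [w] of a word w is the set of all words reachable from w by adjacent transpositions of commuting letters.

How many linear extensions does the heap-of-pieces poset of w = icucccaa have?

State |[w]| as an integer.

drop 0:i onto floor
drop 1:c onto floor
drop 2:u onto floor
drop 3:c onto {1:c}
drop 4:c onto {3:c}
drop 5:c onto {4:c}
drop 6:a onto {0:i, 2:u}
drop 7:a onto {6:a}
ground layer = {0:i, 1:c, 2:u}
drop-orders for the pieces not yet dropped (sum over which currently-grounded one goes next):
  1 to go: {5} 1  {7} 1
  2 to go: {4,5} 1  {5,7} 2  {6,7} 1
  3 to go: {0,6,7} 1  {2,6,7} 1  {3,4,5} 1  {4,5,7} 3  {5,6,7} 3
  4 to go: {0,2,6,7} 2  {0,5,6,7} 4  {1,3,4,5} 1  {2,5,6,7} 4  {3,4,5,7} 4  {4,5,6,7} 6
  5 to go: {0,2,5,6,7} 10  {0,4,5,6,7} 10  {1,3,4,5,7} 5  {2,4,5,6,7} 10  {3,4,5,6,7} 10
  6 to go: {0,2,4,5,6,7} 30  {0,3,4,5,6,7} 20  {1,3,4,5,6,7} 15  {2,3,4,5,6,7} 20
  if 0:i drops first: 35 orders
  if 1:c drops first: 70 orders
  if 2:u drops first: 35 orders
heap linearizations: 140

140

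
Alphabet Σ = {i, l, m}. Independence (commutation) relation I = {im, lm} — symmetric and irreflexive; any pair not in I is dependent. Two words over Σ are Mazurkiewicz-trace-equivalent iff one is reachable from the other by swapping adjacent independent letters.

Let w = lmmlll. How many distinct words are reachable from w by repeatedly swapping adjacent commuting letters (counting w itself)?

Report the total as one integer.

#0=l has no predecessor
#1=m has no predecessor
#2=m depends on [1:m]
#3=l depends on [0:l]
#4=l depends on [3:l]
#5=l depends on [4:l]
sources: [0:l, 1:m]
N(rest) = Σ N(rest − s) over sources s of rest; N(one piece) = 1:
  size 1 → [2]=1  [5]=1
  size 2 → [1,2]=1  [2,5]=2  [4,5]=1
  size 3 → [1,2,5]=3  [2,4,5]=3  [3,4,5]=1
  size 4 → [0,3,4,5]=1  [1,2,4,5]=6  [2,3,4,5]=4
  first=0(l) contributes 10
  first=1(m) contributes 5
|[w]| = 15

15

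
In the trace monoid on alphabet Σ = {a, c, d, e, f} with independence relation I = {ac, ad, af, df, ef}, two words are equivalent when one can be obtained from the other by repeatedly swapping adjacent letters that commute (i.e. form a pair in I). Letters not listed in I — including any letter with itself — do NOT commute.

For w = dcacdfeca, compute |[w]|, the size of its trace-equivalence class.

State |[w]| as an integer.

39

drop 0:d onto floor
drop 1:c onto {0:d}
drop 2:a onto floor
drop 3:c onto {1:c}
drop 4:d onto {3:c}
drop 5:f onto {3:c}
drop 6:e onto {2:a, 4:d}
drop 7:c onto {5:f, 6:e}
drop 8:a onto {6:e}
ground layer = {0:d, 2:a}
drop-orders for the pieces not yet dropped (sum over which currently-grounded one goes next):
  1 to go: {7} 1  {8} 1
  2 to go: {5,7} 1  {7,8} 2
  3 to go: {5,7,8} 3  {6,7,8} 2
  4 to go: {2,6,7,8} 2  {4,6,7,8} 2  {5,6,7,8} 5
  5 to go: {2,4,6,7,8} 4  {2,5,6,7,8} 7  {4,5,6,7,8} 7
  6 to go: {2,4,5,6,7,8} 18  {3,4,5,6,7,8} 7
  7 to go: {1,3,4,5,6,7,8} 7  {2,3,4,5,6,7,8} 25
  if 0:d drops first: 32 orders
  if 2:a drops first: 7 orders
heap linearizations: 39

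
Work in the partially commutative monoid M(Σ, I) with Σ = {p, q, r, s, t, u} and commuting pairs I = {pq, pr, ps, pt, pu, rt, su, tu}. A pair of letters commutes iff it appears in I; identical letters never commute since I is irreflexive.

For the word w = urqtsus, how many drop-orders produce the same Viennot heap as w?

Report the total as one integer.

0(u) covers ∅
1(r) covers 0:u
2(q) covers 1:r
3(t) covers 2:q
4(s) covers 3:t
5(u) covers 2:q
6(s) covers 4:s
floor of heap: 0:u
completions by unplaced set U, small U first (add the entries for U minus each lowest piece of U):
  |U|=1: {5}:1  {6}:1
  |U|=2: {4,6}:1  {5,6}:2
  |U|=3: {3,4,6}:1  {4,5,6}:3
  |U|=4: {3,4,5,6}:4
  |U|=5: {2,3,4,5,6}:4
  start at 0(u): 4

4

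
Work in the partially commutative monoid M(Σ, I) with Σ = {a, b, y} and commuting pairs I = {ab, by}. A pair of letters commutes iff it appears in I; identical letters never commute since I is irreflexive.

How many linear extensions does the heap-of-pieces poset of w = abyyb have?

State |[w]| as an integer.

piece 0:a — minimal
piece 1:b — minimal
piece 2:y rests on {0:a}
piece 3:y rests on {2:y}
piece 4:b rests on {1:b}
minimal pieces: {0:a, 1:b}
ways to finish when only these pieces remain (= sum over removing one remaining piece with nothing left below it):
  1 left: {3}→1  {4}→1
  2 left: {1,4}→1  {2,3}→1  {3,4}→2
  3 left: {0,2,3}→1  {1,3,4}→3  {2,3,4}→3
  placing 0:a first → 6 extensions
  placing 1:b first → 4 extensions
total linear extensions = 10

10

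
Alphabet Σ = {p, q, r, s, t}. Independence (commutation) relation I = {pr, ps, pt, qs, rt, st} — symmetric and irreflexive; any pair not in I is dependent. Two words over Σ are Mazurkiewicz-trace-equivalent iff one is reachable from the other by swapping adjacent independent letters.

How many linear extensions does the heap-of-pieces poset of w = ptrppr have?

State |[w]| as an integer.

60

piece 0:p — minimal
piece 1:t — minimal
piece 2:r — minimal
piece 3:p rests on {0:p}
piece 4:p rests on {3:p}
piece 5:r rests on {2:r}
minimal pieces: {0:p, 1:t, 2:r}
ways to finish when only these pieces remain (= sum over removing one remaining piece with nothing left below it):
  1 left: {1}→1  {4}→1  {5}→1
  2 left: {1,4}→2  {1,5}→2  {2,5}→1  {3,4}→1  {4,5}→2
  3 left: {0,3,4}→1  {1,2,5}→3  {1,3,4}→3  {1,4,5}→6  {2,4,5}→3  {3,4,5}→3
  4 left: {0,1,3,4}→4  {0,3,4,5}→4  {1,2,4,5}→12  {1,3,4,5}→12  {2,3,4,5}→6
  placing 0:p first → 30 extensions
  placing 1:t first → 10 extensions
  placing 2:r first → 20 extensions
total linear extensions = 60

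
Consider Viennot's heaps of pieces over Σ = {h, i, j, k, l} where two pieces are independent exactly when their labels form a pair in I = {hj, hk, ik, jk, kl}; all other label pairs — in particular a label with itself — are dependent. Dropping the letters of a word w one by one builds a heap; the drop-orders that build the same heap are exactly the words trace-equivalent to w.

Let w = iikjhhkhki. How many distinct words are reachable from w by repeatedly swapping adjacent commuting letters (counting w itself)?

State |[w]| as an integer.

480

0(i) covers ∅
1(i) covers 0:i
2(k) covers ∅
3(j) covers 1:i
4(h) covers 1:i
5(h) covers 4:h
6(k) covers 2:k
7(h) covers 5:h
8(k) covers 6:k
9(i) covers 3:j, 7:h
floor of heap: 0:i, 2:k
completions by unplaced set U, small U first (add the entries for U minus each lowest piece of U):
  |U|=1: {8}:1  {9}:1
  |U|=2: {3,9}:1  {6,8}:1  {7,9}:1  {8,9}:2
  |U|=3: {2,6,8}:1  {3,7,9}:2  {3,8,9}:3  {5,7,9}:1  {6,8,9}:3  {7,8,9}:3
  |U|=4: {2,6,8,9}:4  {3,5,7,9}:3  {3,6,8,9}:6  {3,7,8,9}:8  {4,5,7,9}:1  {5,7,8,9}:4  {6,7,8,9}:6
  |U|=5: {2,3,6,8,9}:10  {2,6,7,8,9}:10  {3,4,5,7,9}:4  {3,5,7,8,9}:15  {3,6,7,8,9}:20  {4,5,7,8,9}:5  {5,6,7,8,9}:10
  |U|=6: {1,3,4,5,7,9}:4  {2,3,6,7,8,9}:40  {2,5,6,7,8,9}:20  {3,4,5,7,8,9}:24  {3,5,6,7,8,9}:45  {4,5,6,7,8,9}:15
  |U|=7: {0,1,3,4,5,7,9}:4  {1,3,4,5,7,8,9}:28  {2,3,5,6,7,8,9}:105  {2,4,5,6,7,8,9}:35  {3,4,5,6,7,8,9}:84
  |U|=8: {0,1,3,4,5,7,8,9}:32  {1,3,4,5,6,7,8,9}:112  {2,3,4,5,6,7,8,9}:224
  start at 0(i): 336
  start at 2(k): 144
sum over floor = 480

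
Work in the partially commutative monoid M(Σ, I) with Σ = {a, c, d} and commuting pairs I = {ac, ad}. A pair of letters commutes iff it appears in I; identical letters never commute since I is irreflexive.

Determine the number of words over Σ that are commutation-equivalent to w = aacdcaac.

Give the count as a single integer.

drop 0:a onto floor
drop 1:a onto {0:a}
drop 2:c onto floor
drop 3:d onto {2:c}
drop 4:c onto {3:d}
drop 5:a onto {1:a}
drop 6:a onto {5:a}
drop 7:c onto {4:c}
ground layer = {0:a, 2:c}
drop-orders for the pieces not yet dropped (sum over which currently-grounded one goes next):
  1 to go: {6} 1  {7} 1
  2 to go: {4,7} 1  {5,6} 1  {6,7} 2
  3 to go: {1,5,6} 1  {3,4,7} 1  {4,6,7} 3  {5,6,7} 3
  4 to go: {0,1,5,6} 1  {1,5,6,7} 4  {2,3,4,7} 1  {3,4,6,7} 4  {4,5,6,7} 6
  5 to go: {0,1,5,6,7} 5  {1,4,5,6,7} 10  {2,3,4,6,7} 5  {3,4,5,6,7} 10
  6 to go: {0,1,4,5,6,7} 15  {1,3,4,5,6,7} 20  {2,3,4,5,6,7} 15
  if 0:a drops first: 35 orders
  if 2:c drops first: 35 orders
heap linearizations: 70

70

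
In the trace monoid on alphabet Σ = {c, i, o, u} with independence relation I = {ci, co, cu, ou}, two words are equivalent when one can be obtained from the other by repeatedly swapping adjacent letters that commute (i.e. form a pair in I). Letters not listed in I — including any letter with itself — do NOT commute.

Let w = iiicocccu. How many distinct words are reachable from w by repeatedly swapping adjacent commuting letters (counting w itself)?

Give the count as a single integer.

252

0(i) covers ∅
1(i) covers 0:i
2(i) covers 1:i
3(c) covers ∅
4(o) covers 2:i
5(c) covers 3:c
6(c) covers 5:c
7(c) covers 6:c
8(u) covers 2:i
floor of heap: 0:i, 3:c
completions by unplaced set U, small U first (add the entries for U minus each lowest piece of U):
  |U|=1: {4}:1  {7}:1  {8}:1
  |U|=2: {4,7}:2  {4,8}:2  {6,7}:1  {7,8}:2
  |U|=3: {2,4,8}:2  {4,6,7}:3  {4,7,8}:6  {5,6,7}:1  {6,7,8}:3
  |U|=4: {1,2,4,8}:2  {2,4,7,8}:8  {3,5,6,7}:1  {4,5,6,7}:4  {4,6,7,8}:12  {5,6,7,8}:4
  |U|=5: {0,1,2,4,8}:2  {1,2,4,7,8}:10  {2,4,6,7,8}:20  {3,4,5,6,7}:5  {3,5,6,7,8}:5  {4,5,6,7,8}:20
  |U|=6: {0,1,2,4,7,8}:12  {1,2,4,6,7,8}:30  {2,4,5,6,7,8}:40  {3,4,5,6,7,8}:30
  |U|=7: {0,1,2,4,6,7,8}:42  {1,2,4,5,6,7,8}:70  {2,3,4,5,6,7,8}:70
  start at 0(i): 140
  start at 3(c): 112
sum over floor = 252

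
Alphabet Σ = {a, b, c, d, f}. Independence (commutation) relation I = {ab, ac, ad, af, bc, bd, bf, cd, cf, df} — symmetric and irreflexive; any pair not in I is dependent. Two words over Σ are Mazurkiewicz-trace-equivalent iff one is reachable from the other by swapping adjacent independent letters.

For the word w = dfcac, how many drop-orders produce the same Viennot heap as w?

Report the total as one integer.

#0=d has no predecessor
#1=f has no predecessor
#2=c has no predecessor
#3=a has no predecessor
#4=c depends on [2:c]
sources: [0:d, 1:f, 2:c, 3:a]
N(rest) = Σ N(rest − s) over sources s of rest; N(one piece) = 1:
  size 1 → [0]=1  [1]=1  [3]=1  [4]=1
  size 2 → [0,1]=2  [0,3]=2  [0,4]=2  [1,3]=2  [1,4]=2  [2,4]=1  [3,4]=2
  size 3 → [0,1,3]=6  [0,1,4]=6  [0,2,4]=3  [0,3,4]=6  [1,2,4]=3  [1,3,4]=6  [2,3,4]=3
  first=0(d) contributes 12
  first=1(f) contributes 12
  first=2(c) contributes 24
  first=3(a) contributes 12
|[w]| = 60

60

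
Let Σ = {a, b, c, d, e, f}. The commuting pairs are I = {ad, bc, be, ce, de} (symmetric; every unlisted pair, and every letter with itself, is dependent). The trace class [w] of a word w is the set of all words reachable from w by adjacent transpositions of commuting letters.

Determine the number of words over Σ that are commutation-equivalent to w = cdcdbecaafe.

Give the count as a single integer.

14

0(c) covers ∅
1(d) covers 0:c
2(c) covers 1:d
3(d) covers 2:c
4(b) covers 3:d
5(e) covers ∅
6(c) covers 3:d
7(a) covers 4:b, 5:e, 6:c
8(a) covers 7:a
9(f) covers 8:a
10(e) covers 9:f
floor of heap: 0:c, 5:e
completions by unplaced set U, small U first (add the entries for U minus each lowest piece of U):
  |U|=1: {10}:1
  |U|=2: {9,10}:1
  |U|=3: {8,9,10}:1
  |U|=4: {7,8,9,10}:1
  |U|=5: {4,7,8,9,10}:1  {5,7,8,9,10}:1  {6,7,8,9,10}:1
  |U|=6: {4,5,7,8,9,10}:2  {4,6,7,8,9,10}:2  {5,6,7,8,9,10}:2
  |U|=7: {3,4,6,7,8,9,10}:2  {4,5,6,7,8,9,10}:6
  |U|=8: {2,3,4,6,7,8,9,10}:2  {3,4,5,6,7,8,9,10}:8
  |U|=9: {1,2,3,4,6,7,8,9,10}:2  {2,3,4,5,6,7,8,9,10}:10
  start at 0(c): 12
  start at 5(e): 2
sum over floor = 14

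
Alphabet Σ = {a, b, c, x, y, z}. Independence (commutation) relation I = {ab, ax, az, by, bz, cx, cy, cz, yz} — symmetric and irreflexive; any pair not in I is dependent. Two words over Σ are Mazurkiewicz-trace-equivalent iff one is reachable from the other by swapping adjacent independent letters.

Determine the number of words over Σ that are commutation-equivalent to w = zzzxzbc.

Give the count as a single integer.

0(z) covers ∅
1(z) covers 0:z
2(z) covers 1:z
3(x) covers 2:z
4(z) covers 3:x
5(b) covers 3:x
6(c) covers 5:b
floor of heap: 0:z
completions by unplaced set U, small U first (add the entries for U minus each lowest piece of U):
  |U|=1: {4}:1  {6}:1
  |U|=2: {4,6}:2  {5,6}:1
  |U|=3: {4,5,6}:3
  |U|=4: {3,4,5,6}:3
  |U|=5: {2,3,4,5,6}:3
  start at 0(z): 3

3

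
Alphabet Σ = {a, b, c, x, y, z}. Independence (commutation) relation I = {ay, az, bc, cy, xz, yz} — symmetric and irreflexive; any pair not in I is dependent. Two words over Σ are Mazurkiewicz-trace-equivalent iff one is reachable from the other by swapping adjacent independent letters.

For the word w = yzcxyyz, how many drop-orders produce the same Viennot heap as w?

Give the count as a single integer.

13

piece 0:y — minimal
piece 1:z — minimal
piece 2:c rests on {1:z}
piece 3:x rests on {0:y, 2:c}
piece 4:y rests on {3:x}
piece 5:y rests on {4:y}
piece 6:z rests on {2:c}
minimal pieces: {0:y, 1:z}
ways to finish when only these pieces remain (= sum over removing one remaining piece with nothing left below it):
  1 left: {5}→1  {6}→1
  2 left: {4,5}→1  {5,6}→2
  3 left: {3,4,5}→1  {4,5,6}→3
  4 left: {0,3,4,5}→1  {3,4,5,6}→4
  5 left: {0,3,4,5,6}→5  {2,3,4,5,6}→4
  placing 0:y first → 4 extensions
  placing 1:z first → 9 extensions
total linear extensions = 13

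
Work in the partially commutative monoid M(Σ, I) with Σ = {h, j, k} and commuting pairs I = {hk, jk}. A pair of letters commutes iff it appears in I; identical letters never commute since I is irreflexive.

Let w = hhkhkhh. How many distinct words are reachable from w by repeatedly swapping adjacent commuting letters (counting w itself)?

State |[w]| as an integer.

drop 0:h onto floor
drop 1:h onto {0:h}
drop 2:k onto floor
drop 3:h onto {1:h}
drop 4:k onto {2:k}
drop 5:h onto {3:h}
drop 6:h onto {5:h}
ground layer = {0:h, 2:k}
drop-orders for the pieces not yet dropped (sum over which currently-grounded one goes next):
  1 to go: {4} 1  {6} 1
  2 to go: {2,4} 1  {4,6} 2  {5,6} 1
  3 to go: {2,4,6} 3  {3,5,6} 1  {4,5,6} 3
  4 to go: {1,3,5,6} 1  {2,4,5,6} 6  {3,4,5,6} 4
  5 to go: {0,1,3,5,6} 1  {1,3,4,5,6} 5  {2,3,4,5,6} 10
  if 0:h drops first: 15 orders
  if 2:k drops first: 6 orders
heap linearizations: 21

21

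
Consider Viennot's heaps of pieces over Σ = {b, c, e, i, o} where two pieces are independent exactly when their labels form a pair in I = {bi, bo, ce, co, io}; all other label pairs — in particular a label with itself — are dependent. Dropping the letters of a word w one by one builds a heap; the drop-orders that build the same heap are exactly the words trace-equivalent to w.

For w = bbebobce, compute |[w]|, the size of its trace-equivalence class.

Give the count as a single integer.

#0=b has no predecessor
#1=b depends on [0:b]
#2=e depends on [1:b]
#3=b depends on [2:e]
#4=o depends on [2:e]
#5=b depends on [3:b]
#6=c depends on [5:b]
#7=e depends on [4:o, 5:b]
sources: [0:b]
N(rest) = Σ N(rest − s) over sources s of rest; N(one piece) = 1:
  size 1 → [6]=1  [7]=1
  size 2 → [4,7]=1  [6,7]=2
  size 3 → [4,6,7]=3  [5,6,7]=2
  size 4 → [3,5,6,7]=2  [4,5,6,7]=5
  size 5 → [3,4,5,6,7]=7
  size 6 → [2,3,4,5,6,7]=7
  first=0(b) contributes 7

7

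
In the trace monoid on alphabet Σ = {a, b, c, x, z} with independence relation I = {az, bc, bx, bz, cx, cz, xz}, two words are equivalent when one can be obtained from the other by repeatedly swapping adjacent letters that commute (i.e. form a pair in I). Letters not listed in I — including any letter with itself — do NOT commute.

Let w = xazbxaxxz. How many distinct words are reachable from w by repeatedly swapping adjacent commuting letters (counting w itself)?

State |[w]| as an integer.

72

#0=x has no predecessor
#1=a depends on [0:x]
#2=z has no predecessor
#3=b depends on [1:a]
#4=x depends on [1:a]
#5=a depends on [3:b, 4:x]
#6=x depends on [5:a]
#7=x depends on [6:x]
#8=z depends on [2:z]
sources: [0:x, 2:z]
N(rest) = Σ N(rest − s) over sources s of rest; N(one piece) = 1:
  size 1 → [7]=1  [8]=1
  size 2 → [2,8]=1  [6,7]=1  [7,8]=2
  size 3 → [2,7,8]=3  [5,6,7]=1  [6,7,8]=3
  size 4 → [2,6,7,8]=6  [3,5,6,7]=1  [4,5,6,7]=1  [5,6,7,8]=4
  size 5 → [2,5,6,7,8]=10  [3,4,5,6,7]=2  [3,5,6,7,8]=5  [4,5,6,7,8]=5
  size 6 → [1,3,4,5,6,7]=2  [2,3,5,6,7,8]=15  [2,4,5,6,7,8]=15  [3,4,5,6,7,8]=12
  size 7 → [0,1,3,4,5,6,7]=2  [1,3,4,5,6,7,8]=14  [2,3,4,5,6,7,8]=42
  first=0(x) contributes 56
  first=2(z) contributes 16
|[w]| = 72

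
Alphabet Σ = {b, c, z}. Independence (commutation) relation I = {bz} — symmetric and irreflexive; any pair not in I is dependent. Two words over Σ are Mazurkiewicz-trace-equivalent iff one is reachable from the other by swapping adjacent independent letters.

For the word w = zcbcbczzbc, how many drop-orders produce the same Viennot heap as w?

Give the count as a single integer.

0(z) covers ∅
1(c) covers 0:z
2(b) covers 1:c
3(c) covers 2:b
4(b) covers 3:c
5(c) covers 4:b
6(z) covers 5:c
7(z) covers 6:z
8(b) covers 5:c
9(c) covers 7:z, 8:b
floor of heap: 0:z
completions by unplaced set U, small U first (add the entries for U minus each lowest piece of U):
  |U|=1: {9}:1
  |U|=2: {7,9}:1  {8,9}:1
  |U|=3: {6,7,9}:1  {7,8,9}:2
  |U|=4: {6,7,8,9}:3
  |U|=5: {5,6,7,8,9}:3
  |U|=6: {4,5,6,7,8,9}:3
  |U|=7: {3,4,5,6,7,8,9}:3
  |U|=8: {2,3,4,5,6,7,8,9}:3
  start at 0(z): 3

3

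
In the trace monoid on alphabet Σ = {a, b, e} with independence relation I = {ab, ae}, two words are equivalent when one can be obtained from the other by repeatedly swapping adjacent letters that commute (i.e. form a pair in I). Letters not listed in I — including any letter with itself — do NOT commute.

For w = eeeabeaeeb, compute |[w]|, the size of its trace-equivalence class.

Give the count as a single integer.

45

piece 0:e — minimal
piece 1:e rests on {0:e}
piece 2:e rests on {1:e}
piece 3:a — minimal
piece 4:b rests on {2:e}
piece 5:e rests on {4:b}
piece 6:a rests on {3:a}
piece 7:e rests on {5:e}
piece 8:e rests on {7:e}
piece 9:b rests on {8:e}
minimal pieces: {0:e, 3:a}
ways to finish when only these pieces remain (= sum over removing one remaining piece with nothing left below it):
  1 left: {6}→1  {9}→1
  2 left: {3,6}→1  {6,9}→2  {8,9}→1
  3 left: {3,6,9}→3  {6,8,9}→3  {7,8,9}→1
  4 left: {3,6,8,9}→6  {5,7,8,9}→1  {6,7,8,9}→4
  5 left: {3,6,7,8,9}→10  {4,5,7,8,9}→1  {5,6,7,8,9}→5
  6 left: {2,4,5,7,8,9}→1  {3,5,6,7,8,9}→15  {4,5,6,7,8,9}→6
  7 left: {1,2,4,5,7,8,9}→1  {2,4,5,6,7,8,9}→7  {3,4,5,6,7,8,9}→21
  8 left: {0,1,2,4,5,7,8,9}→1  {1,2,4,5,6,7,8,9}→8  {2,3,4,5,6,7,8,9}→28
  placing 0:e first → 36 extensions
  placing 3:a first → 9 extensions
total linear extensions = 45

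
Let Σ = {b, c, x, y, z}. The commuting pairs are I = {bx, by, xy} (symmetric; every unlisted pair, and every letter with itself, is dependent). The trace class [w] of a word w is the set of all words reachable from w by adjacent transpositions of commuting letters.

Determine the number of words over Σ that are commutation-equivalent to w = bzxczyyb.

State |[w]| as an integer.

3

drop 0:b onto floor
drop 1:z onto {0:b}
drop 2:x onto {1:z}
drop 3:c onto {2:x}
drop 4:z onto {3:c}
drop 5:y onto {4:z}
drop 6:y onto {5:y}
drop 7:b onto {4:z}
ground layer = {0:b}
drop-orders for the pieces not yet dropped (sum over which currently-grounded one goes next):
  1 to go: {6} 1  {7} 1
  2 to go: {5,6} 1  {6,7} 2
  3 to go: {5,6,7} 3
  4 to go: {4,5,6,7} 3
  5 to go: {3,4,5,6,7} 3
  6 to go: {2,3,4,5,6,7} 3
  if 0:b drops first: 3 orders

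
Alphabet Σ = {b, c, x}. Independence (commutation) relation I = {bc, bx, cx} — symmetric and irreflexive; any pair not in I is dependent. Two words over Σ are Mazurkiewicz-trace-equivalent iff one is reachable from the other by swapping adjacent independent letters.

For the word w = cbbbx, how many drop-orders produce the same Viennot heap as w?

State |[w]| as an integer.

piece 0:c — minimal
piece 1:b — minimal
piece 2:b rests on {1:b}
piece 3:b rests on {2:b}
piece 4:x — minimal
minimal pieces: {0:c, 1:b, 4:x}
ways to finish when only these pieces remain (= sum over removing one remaining piece with nothing left below it):
  1 left: {0}→1  {3}→1  {4}→1
  2 left: {0,3}→2  {0,4}→2  {2,3}→1  {3,4}→2
  3 left: {0,2,3}→3  {0,3,4}→6  {1,2,3}→1  {2,3,4}→3
  placing 0:c first → 4 extensions
  placing 1:b first → 12 extensions
  placing 4:x first → 4 extensions
total linear extensions = 20

20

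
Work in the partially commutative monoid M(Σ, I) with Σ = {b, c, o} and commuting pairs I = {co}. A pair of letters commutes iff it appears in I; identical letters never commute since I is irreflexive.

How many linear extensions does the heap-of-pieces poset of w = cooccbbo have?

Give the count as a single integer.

10

piece 0:c — minimal
piece 1:o — minimal
piece 2:o rests on {1:o}
piece 3:c rests on {0:c}
piece 4:c rests on {3:c}
piece 5:b rests on {2:o, 4:c}
piece 6:b rests on {5:b}
piece 7:o rests on {6:b}
minimal pieces: {0:c, 1:o}
ways to finish when only these pieces remain (= sum over removing one remaining piece with nothing left below it):
  1 left: {7}→1
  2 left: {6,7}→1
  3 left: {5,6,7}→1
  4 left: {2,5,6,7}→1  {4,5,6,7}→1
  5 left: {1,2,5,6,7}→1  {2,4,5,6,7}→2  {3,4,5,6,7}→1
  6 left: {0,3,4,5,6,7}→1  {1,2,4,5,6,7}→3  {2,3,4,5,6,7}→3
  placing 0:c first → 6 extensions
  placing 1:o first → 4 extensions
total linear extensions = 10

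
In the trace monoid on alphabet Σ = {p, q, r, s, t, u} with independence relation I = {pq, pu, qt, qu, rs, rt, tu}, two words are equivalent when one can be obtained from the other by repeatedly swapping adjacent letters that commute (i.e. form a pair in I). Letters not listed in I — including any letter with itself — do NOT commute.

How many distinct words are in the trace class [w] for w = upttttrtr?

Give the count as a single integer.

drop 0:u onto floor
drop 1:p onto floor
drop 2:t onto {1:p}
drop 3:t onto {2:t}
drop 4:t onto {3:t}
drop 5:t onto {4:t}
drop 6:r onto {0:u, 1:p}
drop 7:t onto {5:t}
drop 8:r onto {6:r}
ground layer = {0:u, 1:p}
drop-orders for the pieces not yet dropped (sum over which currently-grounded one goes next):
  1 to go: {7} 1  {8} 1
  2 to go: {5,7} 1  {6,8} 1  {7,8} 2
  3 to go: {0,6,8} 1  {4,5,7} 1  {5,7,8} 3  {6,7,8} 3
  4 to go: {0,6,7,8} 4  {3,4,5,7} 1  {4,5,7,8} 4  {5,6,7,8} 6
  5 to go: {0,5,6,7,8} 10  {2,3,4,5,7} 1  {3,4,5,7,8} 5  {4,5,6,7,8} 10
  6 to go: {0,4,5,6,7,8} 20  {2,3,4,5,7,8} 6  {3,4,5,6,7,8} 15
  7 to go: {0,3,4,5,6,7,8} 35  {2,3,4,5,6,7,8} 21
  if 0:u drops first: 21 orders
  if 1:p drops first: 56 orders
heap linearizations: 77

77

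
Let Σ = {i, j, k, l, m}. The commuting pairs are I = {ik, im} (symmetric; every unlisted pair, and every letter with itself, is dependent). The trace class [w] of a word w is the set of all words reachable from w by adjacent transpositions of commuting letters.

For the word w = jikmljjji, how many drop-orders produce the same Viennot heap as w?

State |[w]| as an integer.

drop 0:j onto floor
drop 1:i onto {0:j}
drop 2:k onto {0:j}
drop 3:m onto {2:k}
drop 4:l onto {1:i, 3:m}
drop 5:j onto {4:l}
drop 6:j onto {5:j}
drop 7:j onto {6:j}
drop 8:i onto {7:j}
ground layer = {0:j}
drop-orders for the pieces not yet dropped (sum over which currently-grounded one goes next):
  1 to go: {8} 1
  2 to go: {7,8} 1
  3 to go: {6,7,8} 1
  4 to go: {5,6,7,8} 1
  5 to go: {4,5,6,7,8} 1
  6 to go: {1,4,5,6,7,8} 1  {3,4,5,6,7,8} 1
  7 to go: {1,3,4,5,6,7,8} 2  {2,3,4,5,6,7,8} 1
  if 0:j drops first: 3 orders

3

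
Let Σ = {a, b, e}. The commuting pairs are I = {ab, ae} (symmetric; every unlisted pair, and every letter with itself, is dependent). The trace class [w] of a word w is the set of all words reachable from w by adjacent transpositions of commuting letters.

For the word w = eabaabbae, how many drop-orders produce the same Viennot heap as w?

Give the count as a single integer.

#0=e has no predecessor
#1=a has no predecessor
#2=b depends on [0:e]
#3=a depends on [1:a]
#4=a depends on [3:a]
#5=b depends on [2:b]
#6=b depends on [5:b]
#7=a depends on [4:a]
#8=e depends on [6:b]
sources: [0:e, 1:a]
N(rest) = Σ N(rest − s) over sources s of rest; N(one piece) = 1:
  size 1 → [7]=1  [8]=1
  size 2 → [4,7]=1  [6,8]=1  [7,8]=2
  size 3 → [3,4,7]=1  [4,7,8]=3  [5,6,8]=1  [6,7,8]=3
  size 4 → [1,3,4,7]=1  [2,5,6,8]=1  [3,4,7,8]=4  [4,6,7,8]=6  [5,6,7,8]=4
  size 5 → [0,2,5,6,8]=1  [1,3,4,7,8]=5  [2,5,6,7,8]=5  [3,4,6,7,8]=10  [4,5,6,7,8]=10
  size 6 → [0,2,5,6,7,8]=6  [1,3,4,6,7,8]=15  [2,4,5,6,7,8]=15  [3,4,5,6,7,8]=20
  size 7 → [0,2,4,5,6,7,8]=21  [1,3,4,5,6,7,8]=35  [2,3,4,5,6,7,8]=35
  first=0(e) contributes 70
  first=1(a) contributes 56
|[w]| = 126

126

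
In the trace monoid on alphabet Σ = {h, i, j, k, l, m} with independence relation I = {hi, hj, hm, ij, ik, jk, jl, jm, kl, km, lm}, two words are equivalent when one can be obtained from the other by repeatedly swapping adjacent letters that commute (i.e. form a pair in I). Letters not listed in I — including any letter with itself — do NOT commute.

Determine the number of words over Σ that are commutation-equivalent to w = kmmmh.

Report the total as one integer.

10

piece 0:k — minimal
piece 1:m — minimal
piece 2:m rests on {1:m}
piece 3:m rests on {2:m}
piece 4:h rests on {0:k}
minimal pieces: {0:k, 1:m}
ways to finish when only these pieces remain (= sum over removing one remaining piece with nothing left below it):
  1 left: {3}→1  {4}→1
  2 left: {0,4}→1  {2,3}→1  {3,4}→2
  3 left: {0,3,4}→3  {1,2,3}→1  {2,3,4}→3
  placing 0:k first → 4 extensions
  placing 1:m first → 6 extensions
total linear extensions = 10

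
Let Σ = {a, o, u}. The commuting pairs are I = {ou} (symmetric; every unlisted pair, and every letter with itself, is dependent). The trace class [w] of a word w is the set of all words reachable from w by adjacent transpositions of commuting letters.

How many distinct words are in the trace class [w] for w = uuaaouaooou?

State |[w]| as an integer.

#0=u has no predecessor
#1=u depends on [0:u]
#2=a depends on [1:u]
#3=a depends on [2:a]
#4=o depends on [3:a]
#5=u depends on [3:a]
#6=a depends on [4:o, 5:u]
#7=o depends on [6:a]
#8=o depends on [7:o]
#9=o depends on [8:o]
#10=u depends on [6:a]
sources: [0:u]
N(rest) = Σ N(rest − s) over sources s of rest; N(one piece) = 1:
  size 1 → [9]=1  [10]=1
  size 2 → [8,9]=1  [9,10]=2
  size 3 → [7,8,9]=1  [8,9,10]=3
  size 4 → [7,8,9,10]=4
  size 5 → [6,7,8,9,10]=4
  size 6 → [4,6,7,8,9,10]=4  [5,6,7,8,9,10]=4
  size 7 → [4,5,6,7,8,9,10]=8
  size 8 → [3,4,5,6,7,8,9,10]=8
  size 9 → [2,3,4,5,6,7,8,9,10]=8
  first=0(u) contributes 8

8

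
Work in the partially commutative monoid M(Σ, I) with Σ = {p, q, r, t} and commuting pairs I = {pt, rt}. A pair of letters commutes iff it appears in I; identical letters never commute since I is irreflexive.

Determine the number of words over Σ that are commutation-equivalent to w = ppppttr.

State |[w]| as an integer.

21

0(p) covers ∅
1(p) covers 0:p
2(p) covers 1:p
3(p) covers 2:p
4(t) covers ∅
5(t) covers 4:t
6(r) covers 3:p
floor of heap: 0:p, 4:t
completions by unplaced set U, small U first (add the entries for U minus each lowest piece of U):
  |U|=1: {5}:1  {6}:1
  |U|=2: {3,6}:1  {4,5}:1  {5,6}:2
  |U|=3: {2,3,6}:1  {3,5,6}:3  {4,5,6}:3
  |U|=4: {1,2,3,6}:1  {2,3,5,6}:4  {3,4,5,6}:6
  |U|=5: {0,1,2,3,6}:1  {1,2,3,5,6}:5  {2,3,4,5,6}:10
  start at 0(p): 15
  start at 4(t): 6
sum over floor = 21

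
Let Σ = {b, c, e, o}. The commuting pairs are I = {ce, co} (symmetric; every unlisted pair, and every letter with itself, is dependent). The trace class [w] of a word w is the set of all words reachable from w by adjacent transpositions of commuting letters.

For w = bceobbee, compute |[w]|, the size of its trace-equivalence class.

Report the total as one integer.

3

0(b) covers ∅
1(c) covers 0:b
2(e) covers 0:b
3(o) covers 2:e
4(b) covers 1:c, 3:o
5(b) covers 4:b
6(e) covers 5:b
7(e) covers 6:e
floor of heap: 0:b
completions by unplaced set U, small U first (add the entries for U minus each lowest piece of U):
  |U|=1: {7}:1
  |U|=2: {6,7}:1
  |U|=3: {5,6,7}:1
  |U|=4: {4,5,6,7}:1
  |U|=5: {1,4,5,6,7}:1  {3,4,5,6,7}:1
  |U|=6: {1,3,4,5,6,7}:2  {2,3,4,5,6,7}:1
  start at 0(b): 3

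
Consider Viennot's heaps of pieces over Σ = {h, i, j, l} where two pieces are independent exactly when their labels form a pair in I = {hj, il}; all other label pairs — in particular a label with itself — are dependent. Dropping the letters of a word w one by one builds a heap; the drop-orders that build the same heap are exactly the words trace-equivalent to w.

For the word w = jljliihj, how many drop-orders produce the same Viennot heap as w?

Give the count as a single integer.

#0=j has no predecessor
#1=l depends on [0:j]
#2=j depends on [1:l]
#3=l depends on [2:j]
#4=i depends on [2:j]
#5=i depends on [4:i]
#6=h depends on [3:l, 5:i]
#7=j depends on [3:l, 5:i]
sources: [0:j]
N(rest) = Σ N(rest − s) over sources s of rest; N(one piece) = 1:
  size 1 → [6]=1  [7]=1
  size 2 → [6,7]=2
  size 3 → [3,6,7]=2  [5,6,7]=2
  size 4 → [3,5,6,7]=4  [4,5,6,7]=2
  size 5 → [3,4,5,6,7]=6
  size 6 → [2,3,4,5,6,7]=6
  first=0(j) contributes 6

6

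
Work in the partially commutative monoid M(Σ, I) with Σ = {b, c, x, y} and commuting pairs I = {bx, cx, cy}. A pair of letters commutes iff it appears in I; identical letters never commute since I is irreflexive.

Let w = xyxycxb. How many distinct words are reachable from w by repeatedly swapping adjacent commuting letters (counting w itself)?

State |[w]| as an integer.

11

piece 0:x — minimal
piece 1:y rests on {0:x}
piece 2:x rests on {1:y}
piece 3:y rests on {2:x}
piece 4:c — minimal
piece 5:x rests on {3:y}
piece 6:b rests on {3:y, 4:c}
minimal pieces: {0:x, 4:c}
ways to finish when only these pieces remain (= sum over removing one remaining piece with nothing left below it):
  1 left: {5}→1  {6}→1
  2 left: {4,6}→1  {5,6}→2
  3 left: {3,5,6}→2  {4,5,6}→3
  4 left: {2,3,5,6}→2  {3,4,5,6}→5
  5 left: {1,2,3,5,6}→2  {2,3,4,5,6}→7
  placing 0:x first → 9 extensions
  placing 4:c first → 2 extensions
total linear extensions = 11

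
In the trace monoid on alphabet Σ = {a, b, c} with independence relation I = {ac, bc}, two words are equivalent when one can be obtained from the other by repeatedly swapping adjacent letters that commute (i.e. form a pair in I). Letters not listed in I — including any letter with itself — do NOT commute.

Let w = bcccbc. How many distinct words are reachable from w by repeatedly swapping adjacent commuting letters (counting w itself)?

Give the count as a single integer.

#0=b has no predecessor
#1=c has no predecessor
#2=c depends on [1:c]
#3=c depends on [2:c]
#4=b depends on [0:b]
#5=c depends on [3:c]
sources: [0:b, 1:c]
N(rest) = Σ N(rest − s) over sources s of rest; N(one piece) = 1:
  size 1 → [4]=1  [5]=1
  size 2 → [0,4]=1  [3,5]=1  [4,5]=2
  size 3 → [0,4,5]=3  [2,3,5]=1  [3,4,5]=3
  size 4 → [0,3,4,5]=6  [1,2,3,5]=1  [2,3,4,5]=4
  first=0(b) contributes 5
  first=1(c) contributes 10
|[w]| = 15

15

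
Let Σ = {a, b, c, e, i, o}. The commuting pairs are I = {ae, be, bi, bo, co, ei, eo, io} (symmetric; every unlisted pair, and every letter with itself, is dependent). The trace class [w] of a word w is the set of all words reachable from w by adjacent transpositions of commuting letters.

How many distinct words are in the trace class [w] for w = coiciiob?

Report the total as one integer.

84

#0=c has no predecessor
#1=o has no predecessor
#2=i depends on [0:c]
#3=c depends on [2:i]
#4=i depends on [3:c]
#5=i depends on [4:i]
#6=o depends on [1:o]
#7=b depends on [3:c]
sources: [0:c, 1:o]
N(rest) = Σ N(rest − s) over sources s of rest; N(one piece) = 1:
  size 1 → [5]=1  [6]=1  [7]=1
  size 2 → [1,6]=1  [4,5]=1  [5,6]=2  [5,7]=2  [6,7]=2
  size 3 → [1,5,6]=3  [1,6,7]=3  [4,5,6]=3  [4,5,7]=3  [5,6,7]=6
  size 4 → [1,4,5,6]=6  [1,5,6,7]=12  [3,4,5,7]=3  [4,5,6,7]=12
  size 5 → [1,4,5,6,7]=30  [2,3,4,5,7]=3  [3,4,5,6,7]=15
  size 6 → [0,2,3,4,5,7]=3  [1,3,4,5,6,7]=45  [2,3,4,5,6,7]=18
  first=0(c) contributes 63
  first=1(o) contributes 21
|[w]| = 84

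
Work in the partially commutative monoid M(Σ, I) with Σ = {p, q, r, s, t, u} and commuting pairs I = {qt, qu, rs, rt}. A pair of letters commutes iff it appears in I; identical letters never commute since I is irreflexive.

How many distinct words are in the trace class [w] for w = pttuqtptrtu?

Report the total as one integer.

15

#0=p has no predecessor
#1=t depends on [0:p]
#2=t depends on [1:t]
#3=u depends on [2:t]
#4=q depends on [0:p]
#5=t depends on [3:u]
#6=p depends on [4:q, 5:t]
#7=t depends on [6:p]
#8=r depends on [6:p]
#9=t depends on [7:t]
#10=u depends on [8:r, 9:t]
sources: [0:p]
N(rest) = Σ N(rest − s) over sources s of rest; N(one piece) = 1:
  size 1 → [10]=1
  size 2 → [8,10]=1  [9,10]=1
  size 3 → [7,9,10]=1  [8,9,10]=2
  size 4 → [7,8,9,10]=3
  size 5 → [6,7,8,9,10]=3
  size 6 → [4,6,7,8,9,10]=3  [5,6,7,8,9,10]=3
  size 7 → [3,5,6,7,8,9,10]=3  [4,5,6,7,8,9,10]=6
  size 8 → [2,3,5,6,7,8,9,10]=3  [3,4,5,6,7,8,9,10]=9
  size 9 → [1,2,3,5,6,7,8,9,10]=3  [2,3,4,5,6,7,8,9,10]=12
  first=0(p) contributes 15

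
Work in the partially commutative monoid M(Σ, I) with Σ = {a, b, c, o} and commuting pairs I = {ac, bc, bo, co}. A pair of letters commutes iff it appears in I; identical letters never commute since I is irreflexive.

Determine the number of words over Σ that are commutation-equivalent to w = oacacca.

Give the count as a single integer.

#0=o has no predecessor
#1=a depends on [0:o]
#2=c has no predecessor
#3=a depends on [1:a]
#4=c depends on [2:c]
#5=c depends on [4:c]
#6=a depends on [3:a]
sources: [0:o, 2:c]
N(rest) = Σ N(rest − s) over sources s of rest; N(one piece) = 1:
  size 1 → [5]=1  [6]=1
  size 2 → [3,6]=1  [4,5]=1  [5,6]=2
  size 3 → [1,3,6]=1  [2,4,5]=1  [3,5,6]=3  [4,5,6]=3
  size 4 → [0,1,3,6]=1  [1,3,5,6]=4  [2,4,5,6]=4  [3,4,5,6]=6
  size 5 → [0,1,3,5,6]=5  [1,3,4,5,6]=10  [2,3,4,5,6]=10
  first=0(o) contributes 20
  first=2(c) contributes 15
|[w]| = 35

35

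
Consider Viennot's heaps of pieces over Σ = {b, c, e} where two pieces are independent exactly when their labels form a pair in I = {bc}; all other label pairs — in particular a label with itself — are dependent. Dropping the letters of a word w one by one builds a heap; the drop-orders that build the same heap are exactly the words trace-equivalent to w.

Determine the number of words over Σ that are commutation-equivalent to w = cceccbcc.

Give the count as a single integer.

piece 0:c — minimal
piece 1:c rests on {0:c}
piece 2:e rests on {1:c}
piece 3:c rests on {2:e}
piece 4:c rests on {3:c}
piece 5:b rests on {2:e}
piece 6:c rests on {4:c}
piece 7:c rests on {6:c}
minimal pieces: {0:c}
ways to finish when only these pieces remain (= sum over removing one remaining piece with nothing left below it):
  1 left: {5}→1  {7}→1
  2 left: {5,7}→2  {6,7}→1
  3 left: {4,6,7}→1  {5,6,7}→3
  4 left: {3,4,6,7}→1  {4,5,6,7}→4
  5 left: {3,4,5,6,7}→5
  6 left: {2,3,4,5,6,7}→5
  placing 0:c first → 5 extensions

5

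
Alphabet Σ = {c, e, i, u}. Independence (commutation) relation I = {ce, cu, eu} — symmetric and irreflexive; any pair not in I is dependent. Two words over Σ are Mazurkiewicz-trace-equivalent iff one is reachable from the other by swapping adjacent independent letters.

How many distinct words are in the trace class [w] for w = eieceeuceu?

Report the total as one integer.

420

piece 0:e — minimal
piece 1:i rests on {0:e}
piece 2:e rests on {1:i}
piece 3:c rests on {1:i}
piece 4:e rests on {2:e}
piece 5:e rests on {4:e}
piece 6:u rests on {1:i}
piece 7:c rests on {3:c}
piece 8:e rests on {5:e}
piece 9:u rests on {6:u}
minimal pieces: {0:e}
ways to finish when only these pieces remain (= sum over removing one remaining piece with nothing left below it):
  1 left: {7}→1  {8}→1  {9}→1
  2 left: {3,7}→1  {5,8}→1  {6,9}→1  {7,8}→2  {7,9}→2  {8,9}→2
  3 left: {3,7,8}→3  {3,7,9}→3  {4,5,8}→1  {5,7,8}→3  {5,8,9}→3  {6,7,9}→3  {6,8,9}→3  {7,8,9}→6
  4 left: {2,4,5,8}→1  {3,5,7,8}→6  {3,6,7,9}→6  {3,7,8,9}→12  {4,5,7,8}→4  {4,5,8,9}→4  {5,6,8,9}→6  {5,7,8,9}→12  {6,7,8,9}→12
  5 left: {2,4,5,7,8}→5  {2,4,5,8,9}→5  {3,4,5,7,8}→10  {3,5,7,8,9}→30  {3,6,7,8,9}→30  {4,5,6,8,9}→10  {4,5,7,8,9}→20  {5,6,7,8,9}→30
  6 left: {2,3,4,5,7,8}→15  {2,4,5,6,8,9}→15  {2,4,5,7,8,9}→30  {3,4,5,7,8,9}→60  {3,5,6,7,8,9}→90  {4,5,6,7,8,9}→60
  7 left: {2,3,4,5,7,8,9}→105  {2,4,5,6,7,8,9}→105  {3,4,5,6,7,8,9}→210
  8 left: {2,3,4,5,6,7,8,9}→420
  placing 0:e first → 420 extensions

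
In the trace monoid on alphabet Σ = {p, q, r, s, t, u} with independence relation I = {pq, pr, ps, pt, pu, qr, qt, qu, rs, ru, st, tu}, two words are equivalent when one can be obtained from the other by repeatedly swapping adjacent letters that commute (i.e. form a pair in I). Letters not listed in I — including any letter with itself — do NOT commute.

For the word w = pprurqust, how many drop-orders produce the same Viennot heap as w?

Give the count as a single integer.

3780

piece 0:p — minimal
piece 1:p rests on {0:p}
piece 2:r — minimal
piece 3:u — minimal
piece 4:r rests on {2:r}
piece 5:q — minimal
piece 6:u rests on {3:u}
piece 7:s rests on {5:q, 6:u}
piece 8:t rests on {4:r}
minimal pieces: {0:p, 2:r, 3:u, 5:q}
ways to finish when only these pieces remain (= sum over removing one remaining piece with nothing left below it):
  1 left: {1}→1  {7}→1  {8}→1
  2 left: {0,1}→1  {1,7}→2  {1,8}→2  {4,8}→1  {5,7}→1  {6,7}→1  {7,8}→2
  3 left: {0,1,7}→3  {0,1,8}→3  {1,4,8}→3  {1,5,7}→3  {1,6,7}→3  {1,7,8}→6  {2,4,8}→1  {3,6,7}→1  {4,7,8}→3  {5,6,7}→2  {5,7,8}→3  {6,7,8}→3
  4 left: {0,1,4,8}→6  {0,1,5,7}→6  {0,1,6,7}→6  {0,1,7,8}→12  {1,2,4,8}→4  {1,3,6,7}→4  {1,4,7,8}→12  {1,5,6,7}→8  {1,5,7,8}→12  {1,6,7,8}→12  {2,4,7,8}→4  {3,5,6,7}→3  {3,6,7,8}→4  {4,5,7,8}→6  {4,6,7,8}→6  {5,6,7,8}→8
  5 left: {0,1,2,4,8}→10  {0,1,3,6,7}→10  {0,1,4,7,8}→30  {0,1,5,6,7}→20  {0,1,5,7,8}→30  {0,1,6,7,8}→30  {1,2,4,7,8}→20  {1,3,5,6,7}→15  {1,3,6,7,8}→20  {1,4,5,7,8}→30  {1,4,6,7,8}→30  {1,5,6,7,8}→40  {2,4,5,7,8}→10  {2,4,6,7,8}→10  {3,4,6,7,8}→10  {3,5,6,7,8}→15  {4,5,6,7,8}→20
  6 left: {0,1,2,4,7,8}→60  {0,1,3,5,6,7}→45  {0,1,3,6,7,8}→60  {0,1,4,5,7,8}→90  {0,1,4,6,7,8}→90  {0,1,5,6,7,8}→120  {1,2,4,5,7,8}→60  {1,2,4,6,7,8}→60  {1,3,4,6,7,8}→60  {1,3,5,6,7,8}→90  {1,4,5,6,7,8}→120  {2,3,4,6,7,8}→20  {2,4,5,6,7,8}→40  {3,4,5,6,7,8}→45
  7 left: {0,1,2,4,5,7,8}→210  {0,1,2,4,6,7,8}→210  {0,1,3,4,6,7,8}→210  {0,1,3,5,6,7,8}→315  {0,1,4,5,6,7,8}→420  {1,2,3,4,6,7,8}→140  {1,2,4,5,6,7,8}→280  {1,3,4,5,6,7,8}→315  {2,3,4,5,6,7,8}→105
  placing 0:p first → 840 extensions
  placing 2:r first → 1260 extensions
  placing 3:u first → 1120 extensions
  placing 5:q first → 560 extensions
total linear extensions = 3780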